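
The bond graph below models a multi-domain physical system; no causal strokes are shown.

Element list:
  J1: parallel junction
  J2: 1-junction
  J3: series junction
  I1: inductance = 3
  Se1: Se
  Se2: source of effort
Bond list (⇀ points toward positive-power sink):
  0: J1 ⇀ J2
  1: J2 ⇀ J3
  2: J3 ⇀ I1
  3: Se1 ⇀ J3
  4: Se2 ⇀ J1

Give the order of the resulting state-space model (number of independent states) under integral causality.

1  (I1 all integral)

bond 3 |J3  (Se1 (Se) sets effort on bond)
bond 4 |J1  (Se2 (Se) sets effort on bond)
bond 0 |J2  (0-jn J1 has e-setter on 4)
bond 1 |J3  (closing 1-jn rule on J2)
bond 2 |I1  (closing 1-jn rule on J3)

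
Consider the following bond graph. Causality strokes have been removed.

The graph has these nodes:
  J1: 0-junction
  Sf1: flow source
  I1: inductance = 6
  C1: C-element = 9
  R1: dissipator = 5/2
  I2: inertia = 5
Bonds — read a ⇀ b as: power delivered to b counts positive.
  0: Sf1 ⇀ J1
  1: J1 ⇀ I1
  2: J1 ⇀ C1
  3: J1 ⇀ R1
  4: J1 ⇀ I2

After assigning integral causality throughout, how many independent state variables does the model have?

b0 stroke at Sf1  (source Sf1 imposes f)
b1 stroke at I1  (I1 integral (f out))
b2 stroke at J1  (prefer integral on C1)
b3 stroke at R1  (common-e at J1 fixed by 2)
b4 stroke at I2  (common-e at J1 fixed by 2)

3  (C1, I1, I2 all integral)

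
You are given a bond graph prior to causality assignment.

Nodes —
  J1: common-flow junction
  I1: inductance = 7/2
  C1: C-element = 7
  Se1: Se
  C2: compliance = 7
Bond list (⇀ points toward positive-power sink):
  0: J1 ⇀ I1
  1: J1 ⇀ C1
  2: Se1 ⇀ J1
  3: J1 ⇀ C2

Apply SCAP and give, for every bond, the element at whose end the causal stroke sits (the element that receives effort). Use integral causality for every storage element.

bond 2 →J1  (Se1: effort source, stroke at far end)
bond 0 →I1  (I1: I, integral causality)
bond 1 →J1  (J1 flow already set via bond 0)
bond 3 →J1  (J1: bond 0 brought flow, rest push out)

bond 0 stroke at I1
bond 1 stroke at J1
bond 2 stroke at J1
bond 3 stroke at J1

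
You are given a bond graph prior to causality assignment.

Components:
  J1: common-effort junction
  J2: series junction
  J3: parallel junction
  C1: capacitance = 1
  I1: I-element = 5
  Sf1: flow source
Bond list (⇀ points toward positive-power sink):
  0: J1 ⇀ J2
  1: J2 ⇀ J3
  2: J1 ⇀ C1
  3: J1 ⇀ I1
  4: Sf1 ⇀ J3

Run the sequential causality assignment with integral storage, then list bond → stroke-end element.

#0 |J2
#1 |J3
#2 |J1
#3 |I1
#4 |Sf1

β4 stroke→Sf1  (Sf1: flow source, stroke at near end)
β1 stroke→J3  (closing 0-jn rule on J3)
β0 stroke→J2  (common-f at J2 fixed by 1)
β2 stroke→J1  (C1 integral (e out))
β3 stroke→I1  (common-e at J1 fixed by 2)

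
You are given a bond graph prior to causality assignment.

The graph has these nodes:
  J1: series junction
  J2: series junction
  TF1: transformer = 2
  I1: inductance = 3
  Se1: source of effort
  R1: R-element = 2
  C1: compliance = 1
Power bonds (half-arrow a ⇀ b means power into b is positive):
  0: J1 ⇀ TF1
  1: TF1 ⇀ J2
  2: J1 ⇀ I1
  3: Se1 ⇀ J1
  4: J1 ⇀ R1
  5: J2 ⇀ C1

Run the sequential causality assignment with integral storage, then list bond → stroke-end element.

#3 stroke at J1  (Se1 (Se) sets effort on bond)
#2 stroke at I1  (I1 integral (f out))
#0 stroke at J1  (J1 flow already set via bond 2)
#4 stroke at J1  (1-jn J1 has f-setter on 2)
#1 stroke at TF1  (through TF1, causality passes straight; one stroke at TF1)
#5 stroke at J2  (J2 flow already set via bond 1)

bond 0 |J1
bond 1 |TF1
bond 2 |I1
bond 3 |J1
bond 4 |J1
bond 5 |J2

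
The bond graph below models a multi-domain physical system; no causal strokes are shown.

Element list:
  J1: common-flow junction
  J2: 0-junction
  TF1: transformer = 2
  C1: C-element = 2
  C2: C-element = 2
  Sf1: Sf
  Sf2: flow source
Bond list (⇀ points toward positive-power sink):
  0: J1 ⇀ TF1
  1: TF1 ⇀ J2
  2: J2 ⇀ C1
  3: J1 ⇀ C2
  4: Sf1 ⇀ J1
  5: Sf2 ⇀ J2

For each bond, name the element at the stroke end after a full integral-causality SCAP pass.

b0 |J1
b1 |TF1
b2 |J2
b3 |J1
b4 |Sf1
b5 |Sf2

b4 stroke→Sf1  (Sf1: flow source, stroke at near end)
b5 stroke→Sf2  (Sf2 (Sf) sets flow on bond)
b0 stroke→J1  (J1 flow already set via bond 4)
b3 stroke→J1  (1-jn J1 has f-setter on 4)
b1 stroke→TF1  (TF1 one-in-one-out from 0)
b2 stroke→J2  (closing 0-jn rule on J2)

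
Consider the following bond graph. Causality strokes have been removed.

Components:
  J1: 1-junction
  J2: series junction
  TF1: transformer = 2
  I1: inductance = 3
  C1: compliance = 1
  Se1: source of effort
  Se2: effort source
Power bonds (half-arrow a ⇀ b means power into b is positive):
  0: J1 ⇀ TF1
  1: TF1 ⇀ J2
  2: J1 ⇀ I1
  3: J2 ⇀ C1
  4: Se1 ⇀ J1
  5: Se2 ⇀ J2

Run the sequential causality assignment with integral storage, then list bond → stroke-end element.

#0 stroke→J1
#1 stroke→TF1
#2 stroke→I1
#3 stroke→J2
#4 stroke→J1
#5 stroke→J2

β4 |J1  (Se1 (Se) sets effort on bond)
β5 |J2  (Se2 (Se) sets effort on bond)
β2 |I1  (I1 integral (f out))
β0 |J1  (J1: bond 2 brought flow, rest push out)
β1 |TF1  (TF1: transformer flips bond 0)
β3 |J2  (common-f at J2 fixed by 1)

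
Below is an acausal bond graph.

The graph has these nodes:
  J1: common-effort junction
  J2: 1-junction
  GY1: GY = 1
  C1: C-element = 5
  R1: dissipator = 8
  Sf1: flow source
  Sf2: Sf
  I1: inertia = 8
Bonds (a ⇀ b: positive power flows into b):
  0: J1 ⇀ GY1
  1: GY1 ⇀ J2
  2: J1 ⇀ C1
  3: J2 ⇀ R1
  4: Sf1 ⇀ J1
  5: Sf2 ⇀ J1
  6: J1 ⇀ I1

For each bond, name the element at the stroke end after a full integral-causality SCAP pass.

β4 |Sf1  (Sf1 (Sf) sets flow on bond)
β5 |Sf2  (Sf2 fixes flow; stroke at Sf2)
β2 |J1  (C1: C, integral causality)
β0 |GY1  (J1 effort already set via bond 2)
β6 |I1  (J1 effort already set via bond 2)
β1 |GY1  (GY1: gyrator matches bond 0)
β3 |J2  (common-f at J2 fixed by 1)

b0 →GY1
b1 →GY1
b2 →J1
b3 →J2
b4 →Sf1
b5 →Sf2
b6 →I1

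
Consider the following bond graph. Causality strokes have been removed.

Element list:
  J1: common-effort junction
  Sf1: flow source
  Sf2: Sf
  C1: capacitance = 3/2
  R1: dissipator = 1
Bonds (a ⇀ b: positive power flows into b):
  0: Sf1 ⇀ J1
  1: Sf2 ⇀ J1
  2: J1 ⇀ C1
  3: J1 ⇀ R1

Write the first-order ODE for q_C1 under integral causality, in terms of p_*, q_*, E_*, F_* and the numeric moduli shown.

dq_C1/dt = F_Sf1 + F_Sf2 - 2*q_C1/3

β0 stroke at Sf1  (source Sf1 imposes f)
β1 stroke at Sf2  (Sf2 (Sf) sets flow on bond)
β2 stroke at J1  (C1 integral (e out))
β3 stroke at R1  (J1 effort already set via bond 2)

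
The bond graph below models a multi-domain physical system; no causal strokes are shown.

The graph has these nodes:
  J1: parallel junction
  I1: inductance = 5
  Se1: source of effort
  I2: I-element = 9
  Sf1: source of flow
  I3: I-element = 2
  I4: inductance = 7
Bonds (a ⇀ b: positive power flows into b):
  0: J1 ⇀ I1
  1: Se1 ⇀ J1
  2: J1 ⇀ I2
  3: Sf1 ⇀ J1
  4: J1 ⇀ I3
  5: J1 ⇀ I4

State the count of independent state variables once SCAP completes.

4  (I1, I2, I3, I4 all integral)

b1 →J1  (Se1: effort source, stroke at far end)
b3 →Sf1  (source Sf1 imposes f)
b0 →I1  (0-jn J1 has e-setter on 1)
b2 →I2  (J1: bond 1 brought effort, rest push out)
b4 →I3  (common-e at J1 fixed by 1)
b5 →I4  (0-jn J1 has e-setter on 1)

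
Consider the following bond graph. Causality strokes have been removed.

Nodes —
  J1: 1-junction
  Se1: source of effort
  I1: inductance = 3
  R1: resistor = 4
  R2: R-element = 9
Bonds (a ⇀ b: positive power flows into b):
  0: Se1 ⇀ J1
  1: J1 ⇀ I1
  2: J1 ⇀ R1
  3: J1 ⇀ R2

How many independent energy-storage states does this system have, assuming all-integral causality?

1  (I1 all integral)

bond 0 |J1  (Se1 fixes effort; stroke away)
bond 1 |I1  (I1 integral (f out))
bond 2 |J1  (J1: bond 1 brought flow, rest push out)
bond 3 |J1  (common-f at J1 fixed by 1)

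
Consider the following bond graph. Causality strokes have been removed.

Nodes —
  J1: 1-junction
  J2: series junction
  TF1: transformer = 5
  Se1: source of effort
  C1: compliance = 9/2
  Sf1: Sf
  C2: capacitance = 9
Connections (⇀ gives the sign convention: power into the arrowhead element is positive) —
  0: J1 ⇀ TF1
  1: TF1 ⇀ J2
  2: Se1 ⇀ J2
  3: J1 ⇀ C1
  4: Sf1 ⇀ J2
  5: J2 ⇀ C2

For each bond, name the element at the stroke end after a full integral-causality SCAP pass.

#2 |J2  (Se1 fixes effort; stroke away)
#4 |Sf1  (Sf1 fixes flow; stroke at Sf1)
#1 |J2  (common-f at J2 fixed by 4)
#5 |J2  (J2 flow already set via bond 4)
#0 |TF1  (TF1 one-in-one-out from 1)
#3 |J1  (common-f at J1 fixed by 0)

bond 0 stroke at TF1
bond 1 stroke at J2
bond 2 stroke at J2
bond 3 stroke at J1
bond 4 stroke at Sf1
bond 5 stroke at J2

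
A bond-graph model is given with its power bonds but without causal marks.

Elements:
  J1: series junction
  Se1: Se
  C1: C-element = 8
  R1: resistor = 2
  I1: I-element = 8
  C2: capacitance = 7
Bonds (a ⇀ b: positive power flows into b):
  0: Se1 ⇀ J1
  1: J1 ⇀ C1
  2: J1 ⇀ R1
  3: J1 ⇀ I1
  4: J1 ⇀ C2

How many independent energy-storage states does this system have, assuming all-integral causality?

bond 0 stroke→J1  (Se1 fixes effort; stroke away)
bond 1 stroke→J1  (C1: C, integral causality)
bond 3 stroke→I1  (I1: I, integral causality)
bond 2 stroke→J1  (common-f at J1 fixed by 3)
bond 4 stroke→J1  (1-jn J1 has f-setter on 3)

3  (C1, C2, I1 all integral)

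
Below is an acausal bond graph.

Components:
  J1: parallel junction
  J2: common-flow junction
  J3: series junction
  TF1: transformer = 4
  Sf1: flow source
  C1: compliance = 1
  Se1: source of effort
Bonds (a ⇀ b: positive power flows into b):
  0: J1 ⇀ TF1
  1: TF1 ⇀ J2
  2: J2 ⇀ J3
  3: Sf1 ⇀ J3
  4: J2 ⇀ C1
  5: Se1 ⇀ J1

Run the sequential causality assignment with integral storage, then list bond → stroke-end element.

β3 stroke→Sf1  (Sf1 fixes flow; stroke at Sf1)
β5 stroke→J1  (Se1: effort source, stroke at far end)
β0 stroke→TF1  (J1 effort already set via bond 5)
β2 stroke→J3  (J3: bond 3 brought flow, rest push out)
β1 stroke→J2  (TF TF1: opposite of bond 0)
β4 stroke→J2  (J2 flow already set via bond 2)

#0 |TF1
#1 |J2
#2 |J3
#3 |Sf1
#4 |J2
#5 |J1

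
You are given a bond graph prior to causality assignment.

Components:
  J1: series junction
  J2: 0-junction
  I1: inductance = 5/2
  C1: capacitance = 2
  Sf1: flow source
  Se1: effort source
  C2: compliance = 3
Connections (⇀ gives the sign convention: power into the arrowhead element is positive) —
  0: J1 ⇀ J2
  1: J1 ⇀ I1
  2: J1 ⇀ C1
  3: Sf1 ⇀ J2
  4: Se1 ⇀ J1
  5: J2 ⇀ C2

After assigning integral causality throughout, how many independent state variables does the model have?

3  (C1, C2, I1 all integral)

β3 stroke→Sf1  (source Sf1 imposes f)
β4 stroke→J1  (Se1 (Se) sets effort on bond)
β1 stroke→I1  (I1 integral (f out))
β0 stroke→J1  (1-jn J1 has f-setter on 1)
β2 stroke→J1  (common-f at J1 fixed by 1)
β5 stroke→J2  (J2: last free bond brings effort in)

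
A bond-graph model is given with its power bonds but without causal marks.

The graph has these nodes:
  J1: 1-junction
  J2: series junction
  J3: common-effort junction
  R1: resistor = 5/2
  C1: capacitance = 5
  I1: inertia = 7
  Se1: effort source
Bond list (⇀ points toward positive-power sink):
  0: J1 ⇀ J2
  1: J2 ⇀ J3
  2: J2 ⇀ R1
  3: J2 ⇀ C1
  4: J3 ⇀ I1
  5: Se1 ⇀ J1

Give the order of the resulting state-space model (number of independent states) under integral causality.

2  (C1, I1 all integral)

#5 stroke→J1  (Se1: effort source, stroke at far end)
#0 stroke→J2  (J1 needs exactly one f-in)
#3 stroke→J2  (prefer integral on C1)
#4 stroke→I1  (I1: I, integral causality)
#1 stroke→J3  (closing 0-jn rule on J3)
#2 stroke→J2  (J2 flow already set via bond 1)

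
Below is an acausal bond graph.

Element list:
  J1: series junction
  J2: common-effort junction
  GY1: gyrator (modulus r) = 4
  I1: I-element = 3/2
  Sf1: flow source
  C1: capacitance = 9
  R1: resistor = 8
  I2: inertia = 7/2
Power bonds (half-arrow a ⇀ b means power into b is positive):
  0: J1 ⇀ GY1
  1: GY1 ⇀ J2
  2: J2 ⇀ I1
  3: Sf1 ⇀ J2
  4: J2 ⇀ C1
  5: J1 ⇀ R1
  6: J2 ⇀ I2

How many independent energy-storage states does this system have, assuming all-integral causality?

#3 →Sf1  (Sf1: flow source, stroke at near end)
#2 →I1  (prefer integral on I1)
#4 →J2  (C1 outputs effort q/C1)
#1 →GY1  (J2: bond 4 brought effort, rest push out)
#6 →I2  (common-e at J2 fixed by 4)
#0 →GY1  (GY GY1: same side as bond 1)
#5 →J1  (1-jn J1 has f-setter on 0)

3  (C1, I1, I2 all integral)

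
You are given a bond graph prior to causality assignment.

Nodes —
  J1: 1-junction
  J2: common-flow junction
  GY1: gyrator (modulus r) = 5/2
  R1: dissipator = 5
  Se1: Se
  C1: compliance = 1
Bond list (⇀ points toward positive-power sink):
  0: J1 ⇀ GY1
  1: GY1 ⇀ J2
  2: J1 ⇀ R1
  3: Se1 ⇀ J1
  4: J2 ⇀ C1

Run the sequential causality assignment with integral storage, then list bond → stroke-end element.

#3 stroke→J1  (Se1 fixes effort; stroke away)
#4 stroke→J2  (prefer integral on C1)
#1 stroke→GY1  (J2: last free bond brings flow in)
#0 stroke→GY1  (GY1 both-in/both-out from 1)
#2 stroke→J1  (common-f at J1 fixed by 0)

#0 →GY1
#1 →GY1
#2 →J1
#3 →J1
#4 →J2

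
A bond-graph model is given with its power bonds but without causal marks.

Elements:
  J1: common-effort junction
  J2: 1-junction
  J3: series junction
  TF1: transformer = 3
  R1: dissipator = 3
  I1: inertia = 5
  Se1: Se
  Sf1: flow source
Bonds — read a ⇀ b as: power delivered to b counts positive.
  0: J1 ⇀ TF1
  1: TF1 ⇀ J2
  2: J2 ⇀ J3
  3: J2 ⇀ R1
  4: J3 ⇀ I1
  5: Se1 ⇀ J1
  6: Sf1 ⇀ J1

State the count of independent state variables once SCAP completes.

bond 5 |J1  (source Se1 imposes e)
bond 6 |Sf1  (Sf1 fixes flow; stroke at Sf1)
bond 0 |TF1  (J1 effort already set via bond 5)
bond 1 |J2  (through TF1, causality passes straight; one stroke at TF1)
bond 4 |I1  (prefer integral on I1)
bond 2 |J3  (1-jn J3 has f-setter on 4)
bond 3 |J2  (J2 flow already set via bond 2)

1  (I1 all integral)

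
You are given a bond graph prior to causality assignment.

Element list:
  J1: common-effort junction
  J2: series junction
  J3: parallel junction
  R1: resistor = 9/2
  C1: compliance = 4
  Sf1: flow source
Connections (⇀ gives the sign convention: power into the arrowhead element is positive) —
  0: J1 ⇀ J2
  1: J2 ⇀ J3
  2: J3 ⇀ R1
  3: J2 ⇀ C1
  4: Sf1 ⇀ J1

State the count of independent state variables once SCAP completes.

b4 stroke→Sf1  (source Sf1 imposes f)
b0 stroke→J1  (J1 needs exactly one e-in)
b1 stroke→J2  (J2 flow already set via bond 0)
b3 stroke→J2  (J2 flow already set via bond 0)
b2 stroke→J3  (closing 0-jn rule on J3)

1  (C1 all integral)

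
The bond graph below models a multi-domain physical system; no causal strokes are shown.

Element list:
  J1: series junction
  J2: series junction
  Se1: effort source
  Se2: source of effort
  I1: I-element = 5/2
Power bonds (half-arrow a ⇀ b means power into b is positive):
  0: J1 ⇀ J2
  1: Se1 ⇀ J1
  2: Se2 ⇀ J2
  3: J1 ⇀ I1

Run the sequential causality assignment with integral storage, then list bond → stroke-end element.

β0 stroke at J1
β1 stroke at J1
β2 stroke at J2
β3 stroke at I1

#1 →J1  (Se1: effort source, stroke at far end)
#2 →J2  (Se2 fixes effort; stroke away)
#0 →J1  (J2 needs exactly one f-in)
#3 →I1  (closing 1-jn rule on J1)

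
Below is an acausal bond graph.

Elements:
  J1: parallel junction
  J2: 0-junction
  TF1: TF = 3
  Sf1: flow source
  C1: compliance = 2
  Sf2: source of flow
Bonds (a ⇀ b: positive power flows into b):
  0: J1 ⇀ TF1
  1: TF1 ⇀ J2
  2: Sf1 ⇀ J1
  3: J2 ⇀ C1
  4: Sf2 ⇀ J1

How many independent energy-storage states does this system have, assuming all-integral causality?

#2 stroke→Sf1  (Sf1: flow source, stroke at near end)
#4 stroke→Sf2  (Sf2 fixes flow; stroke at Sf2)
#0 stroke→J1  (J1 needs exactly one e-in)
#1 stroke→TF1  (TF1 one-in-one-out from 0)
#3 stroke→J2  (J2 needs exactly one e-in)

1  (C1 all integral)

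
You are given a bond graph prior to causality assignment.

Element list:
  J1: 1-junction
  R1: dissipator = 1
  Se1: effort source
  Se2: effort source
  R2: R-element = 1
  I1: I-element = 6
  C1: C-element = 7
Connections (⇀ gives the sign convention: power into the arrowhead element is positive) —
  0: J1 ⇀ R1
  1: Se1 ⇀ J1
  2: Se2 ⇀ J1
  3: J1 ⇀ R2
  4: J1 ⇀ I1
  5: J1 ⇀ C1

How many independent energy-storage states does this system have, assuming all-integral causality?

2  (C1, I1 all integral)

b1 stroke at J1  (source Se1 imposes e)
b2 stroke at J1  (source Se2 imposes e)
b4 stroke at I1  (I1: I, integral causality)
b0 stroke at J1  (J1 flow already set via bond 4)
b3 stroke at J1  (J1: bond 4 brought flow, rest push out)
b5 stroke at J1  (J1: bond 4 brought flow, rest push out)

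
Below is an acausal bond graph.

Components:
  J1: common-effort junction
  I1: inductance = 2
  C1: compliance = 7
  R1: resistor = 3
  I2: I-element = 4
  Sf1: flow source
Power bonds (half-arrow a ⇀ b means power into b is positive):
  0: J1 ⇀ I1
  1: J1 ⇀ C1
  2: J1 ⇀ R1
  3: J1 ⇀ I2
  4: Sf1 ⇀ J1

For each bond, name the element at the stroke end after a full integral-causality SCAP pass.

bond 4 stroke at Sf1  (Sf1 (Sf) sets flow on bond)
bond 0 stroke at I1  (I1: I, integral causality)
bond 1 stroke at J1  (prefer integral on C1)
bond 2 stroke at R1  (common-e at J1 fixed by 1)
bond 3 stroke at I2  (0-jn J1 has e-setter on 1)

bond 0 →I1
bond 1 →J1
bond 2 →R1
bond 3 →I2
bond 4 →Sf1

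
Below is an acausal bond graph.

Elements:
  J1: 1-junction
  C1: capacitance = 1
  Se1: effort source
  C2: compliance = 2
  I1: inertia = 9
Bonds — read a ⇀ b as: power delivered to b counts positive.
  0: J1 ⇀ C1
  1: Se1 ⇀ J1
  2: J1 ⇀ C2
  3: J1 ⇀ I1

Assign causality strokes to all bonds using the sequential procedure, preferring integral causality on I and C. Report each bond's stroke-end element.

β1 →J1  (Se1 fixes effort; stroke away)
β0 →J1  (C1 outputs effort q/C1)
β2 →J1  (C2 integral (e out))
β3 →I1  (J1: last free bond brings flow in)

#0 |J1
#1 |J1
#2 |J1
#3 |I1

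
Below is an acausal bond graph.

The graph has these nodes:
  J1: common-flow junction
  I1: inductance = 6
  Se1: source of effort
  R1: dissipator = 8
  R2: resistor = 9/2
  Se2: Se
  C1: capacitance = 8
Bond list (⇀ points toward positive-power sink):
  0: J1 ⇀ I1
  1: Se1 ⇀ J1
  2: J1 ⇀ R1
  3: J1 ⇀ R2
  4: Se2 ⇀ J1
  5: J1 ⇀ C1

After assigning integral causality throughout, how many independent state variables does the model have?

2  (C1, I1 all integral)

b1 stroke→J1  (Se1 (Se) sets effort on bond)
b4 stroke→J1  (Se2 (Se) sets effort on bond)
b0 stroke→I1  (prefer integral on I1)
b2 stroke→J1  (J1 flow already set via bond 0)
b3 stroke→J1  (common-f at J1 fixed by 0)
b5 stroke→J1  (1-jn J1 has f-setter on 0)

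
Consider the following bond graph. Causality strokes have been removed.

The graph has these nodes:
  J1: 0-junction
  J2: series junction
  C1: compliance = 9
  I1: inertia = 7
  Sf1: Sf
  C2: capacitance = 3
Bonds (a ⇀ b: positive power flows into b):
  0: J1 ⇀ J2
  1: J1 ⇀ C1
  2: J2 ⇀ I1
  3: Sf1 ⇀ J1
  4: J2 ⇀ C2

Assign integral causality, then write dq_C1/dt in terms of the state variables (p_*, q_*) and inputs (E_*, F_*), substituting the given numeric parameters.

dq_C1/dt = F_Sf1 - p_I1/7

#3 stroke at Sf1  (Sf1: flow source, stroke at near end)
#1 stroke at J1  (C1 integral (e out))
#0 stroke at J2  (common-e at J1 fixed by 1)
#2 stroke at I1  (prefer integral on I1)
#4 stroke at J2  (J2 flow already set via bond 2)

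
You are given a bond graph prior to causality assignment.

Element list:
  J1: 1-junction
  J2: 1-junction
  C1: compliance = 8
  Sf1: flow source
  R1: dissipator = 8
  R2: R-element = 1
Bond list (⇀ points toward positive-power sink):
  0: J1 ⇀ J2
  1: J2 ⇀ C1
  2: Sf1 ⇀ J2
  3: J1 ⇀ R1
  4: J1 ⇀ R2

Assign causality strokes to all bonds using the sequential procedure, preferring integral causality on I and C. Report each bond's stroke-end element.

b2 stroke at Sf1  (Sf1 fixes flow; stroke at Sf1)
b0 stroke at J2  (common-f at J2 fixed by 2)
b1 stroke at J2  (common-f at J2 fixed by 2)
b3 stroke at J1  (common-f at J1 fixed by 0)
b4 stroke at J1  (common-f at J1 fixed by 0)

bond 0 →J2
bond 1 →J2
bond 2 →Sf1
bond 3 →J1
bond 4 →J1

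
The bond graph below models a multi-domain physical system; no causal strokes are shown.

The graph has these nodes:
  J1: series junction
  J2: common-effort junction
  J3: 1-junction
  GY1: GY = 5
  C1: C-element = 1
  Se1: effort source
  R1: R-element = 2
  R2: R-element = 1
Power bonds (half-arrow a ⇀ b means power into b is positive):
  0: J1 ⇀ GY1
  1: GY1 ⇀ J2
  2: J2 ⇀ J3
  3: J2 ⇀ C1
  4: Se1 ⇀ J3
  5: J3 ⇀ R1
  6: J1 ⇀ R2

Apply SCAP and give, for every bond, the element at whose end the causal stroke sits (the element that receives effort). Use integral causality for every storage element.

bond 4 →J3  (Se1 fixes effort; stroke away)
bond 3 →J2  (C1: C, integral causality)
bond 1 →GY1  (0-jn J2 has e-setter on 3)
bond 2 →J3  (common-e at J2 fixed by 3)
bond 5 →R1  (only one flow-in slot at J3)
bond 0 →GY1  (GY1: gyrator matches bond 1)
bond 6 →J1  (1-jn J1 has f-setter on 0)

bond 0 →GY1
bond 1 →GY1
bond 2 →J3
bond 3 →J2
bond 4 →J3
bond 5 →R1
bond 6 →J1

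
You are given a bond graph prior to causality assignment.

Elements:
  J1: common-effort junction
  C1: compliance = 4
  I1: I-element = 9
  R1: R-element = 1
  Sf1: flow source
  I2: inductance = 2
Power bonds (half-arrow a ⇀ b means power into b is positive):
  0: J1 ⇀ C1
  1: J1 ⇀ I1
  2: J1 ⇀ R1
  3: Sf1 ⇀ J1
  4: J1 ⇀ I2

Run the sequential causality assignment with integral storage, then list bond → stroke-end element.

bond 3 stroke at Sf1  (Sf1: flow source, stroke at near end)
bond 0 stroke at J1  (prefer integral on C1)
bond 1 stroke at I1  (J1 effort already set via bond 0)
bond 2 stroke at R1  (J1 effort already set via bond 0)
bond 4 stroke at I2  (common-e at J1 fixed by 0)

bond 0 |J1
bond 1 |I1
bond 2 |R1
bond 3 |Sf1
bond 4 |I2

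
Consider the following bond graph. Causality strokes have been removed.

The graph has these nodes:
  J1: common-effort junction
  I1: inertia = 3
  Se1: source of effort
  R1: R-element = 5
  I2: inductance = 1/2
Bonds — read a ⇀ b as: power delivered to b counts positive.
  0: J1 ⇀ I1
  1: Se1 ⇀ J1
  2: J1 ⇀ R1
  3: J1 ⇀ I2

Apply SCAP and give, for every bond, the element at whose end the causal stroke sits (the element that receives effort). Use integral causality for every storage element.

β1 stroke at J1  (Se1 (Se) sets effort on bond)
β0 stroke at I1  (common-e at J1 fixed by 1)
β2 stroke at R1  (J1 effort already set via bond 1)
β3 stroke at I2  (common-e at J1 fixed by 1)

bond 0 →I1
bond 1 →J1
bond 2 →R1
bond 3 →I2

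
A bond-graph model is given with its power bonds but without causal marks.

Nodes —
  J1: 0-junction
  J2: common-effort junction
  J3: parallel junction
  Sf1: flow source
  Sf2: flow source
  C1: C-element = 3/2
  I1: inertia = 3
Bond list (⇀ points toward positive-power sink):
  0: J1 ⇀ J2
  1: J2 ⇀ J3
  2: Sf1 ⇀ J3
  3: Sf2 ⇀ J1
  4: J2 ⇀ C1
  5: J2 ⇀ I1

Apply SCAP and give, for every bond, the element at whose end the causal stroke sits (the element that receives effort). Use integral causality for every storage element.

b2 |Sf1  (Sf1: flow source, stroke at near end)
b3 |Sf2  (source Sf2 imposes f)
b0 |J1  (J1: last free bond brings effort in)
b1 |J3  (closing 0-jn rule on J3)
b4 |J2  (C1: C, integral causality)
b5 |I1  (J2 effort already set via bond 4)

β0 |J1
β1 |J3
β2 |Sf1
β3 |Sf2
β4 |J2
β5 |I1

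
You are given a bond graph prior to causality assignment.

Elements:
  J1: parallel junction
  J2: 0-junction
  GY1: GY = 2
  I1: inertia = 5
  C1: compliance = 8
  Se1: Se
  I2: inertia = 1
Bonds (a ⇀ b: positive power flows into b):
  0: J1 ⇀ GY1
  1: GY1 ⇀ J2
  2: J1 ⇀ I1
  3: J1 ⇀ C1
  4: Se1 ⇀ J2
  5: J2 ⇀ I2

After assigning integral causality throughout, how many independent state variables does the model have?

β4 stroke at J2  (source Se1 imposes e)
β1 stroke at GY1  (J2 effort already set via bond 4)
β5 stroke at I2  (J2 effort already set via bond 4)
β0 stroke at GY1  (through GY1, causality inverts; strokes same side of GY1)
β2 stroke at I1  (I1: I, integral causality)
β3 stroke at J1  (closing 0-jn rule on J1)

3  (C1, I1, I2 all integral)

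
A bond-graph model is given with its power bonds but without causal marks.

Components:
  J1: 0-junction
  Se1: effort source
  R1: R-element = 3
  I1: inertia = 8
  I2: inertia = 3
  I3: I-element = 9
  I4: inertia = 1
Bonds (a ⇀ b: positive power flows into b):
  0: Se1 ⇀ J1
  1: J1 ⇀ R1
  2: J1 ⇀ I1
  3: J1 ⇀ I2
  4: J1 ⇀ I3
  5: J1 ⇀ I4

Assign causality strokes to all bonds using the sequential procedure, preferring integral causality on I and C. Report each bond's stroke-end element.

β0 stroke at J1  (Se1 (Se) sets effort on bond)
β1 stroke at R1  (J1: bond 0 brought effort, rest push out)
β2 stroke at I1  (J1 effort already set via bond 0)
β3 stroke at I2  (J1 effort already set via bond 0)
β4 stroke at I3  (J1 effort already set via bond 0)
β5 stroke at I4  (J1: bond 0 brought effort, rest push out)

b0 stroke→J1
b1 stroke→R1
b2 stroke→I1
b3 stroke→I2
b4 stroke→I3
b5 stroke→I4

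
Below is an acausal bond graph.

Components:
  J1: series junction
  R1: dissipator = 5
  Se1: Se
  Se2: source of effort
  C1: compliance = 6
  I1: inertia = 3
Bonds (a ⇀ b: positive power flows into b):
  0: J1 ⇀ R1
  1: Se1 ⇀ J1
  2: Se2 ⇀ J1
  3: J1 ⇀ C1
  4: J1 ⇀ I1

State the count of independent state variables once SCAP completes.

β1 stroke→J1  (source Se1 imposes e)
β2 stroke→J1  (Se2 fixes effort; stroke away)
β3 stroke→J1  (C1: C, integral causality)
β4 stroke→I1  (prefer integral on I1)
β0 stroke→J1  (common-f at J1 fixed by 4)

2  (C1, I1 all integral)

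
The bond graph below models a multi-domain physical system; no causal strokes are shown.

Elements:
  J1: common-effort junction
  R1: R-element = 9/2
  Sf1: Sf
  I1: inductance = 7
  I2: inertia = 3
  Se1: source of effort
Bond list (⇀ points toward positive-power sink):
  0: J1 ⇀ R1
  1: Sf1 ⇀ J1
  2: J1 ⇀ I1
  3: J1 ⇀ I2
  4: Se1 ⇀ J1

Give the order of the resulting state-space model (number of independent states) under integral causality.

bond 1 →Sf1  (Sf1 (Sf) sets flow on bond)
bond 4 →J1  (Se1 fixes effort; stroke away)
bond 0 →R1  (common-e at J1 fixed by 4)
bond 2 →I1  (0-jn J1 has e-setter on 4)
bond 3 →I2  (J1 effort already set via bond 4)

2  (I1, I2 all integral)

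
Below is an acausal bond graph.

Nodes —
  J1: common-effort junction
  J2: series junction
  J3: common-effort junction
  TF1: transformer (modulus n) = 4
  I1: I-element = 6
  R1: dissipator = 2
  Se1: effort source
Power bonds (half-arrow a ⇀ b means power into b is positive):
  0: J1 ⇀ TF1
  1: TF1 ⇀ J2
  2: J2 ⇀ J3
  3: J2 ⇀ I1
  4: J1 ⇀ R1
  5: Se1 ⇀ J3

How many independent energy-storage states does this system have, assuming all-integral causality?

1  (I1 all integral)

β5 stroke→J3  (Se1 fixes effort; stroke away)
β2 stroke→J2  (common-e at J3 fixed by 5)
β3 stroke→I1  (I1 outputs flow p/I1)
β1 stroke→J2  (J2 flow already set via bond 3)
β0 stroke→TF1  (TF1 one-in-one-out from 1)
β4 stroke→J1  (only one effort-in slot at J1)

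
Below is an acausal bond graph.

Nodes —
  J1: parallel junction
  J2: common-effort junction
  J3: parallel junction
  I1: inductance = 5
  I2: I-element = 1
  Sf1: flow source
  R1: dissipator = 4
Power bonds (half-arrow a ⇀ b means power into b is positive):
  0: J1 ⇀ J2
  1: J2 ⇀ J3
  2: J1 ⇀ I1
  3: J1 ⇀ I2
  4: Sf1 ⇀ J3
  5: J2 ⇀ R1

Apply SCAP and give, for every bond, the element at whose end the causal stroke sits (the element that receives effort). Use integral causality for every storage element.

b4 |Sf1  (Sf1 (Sf) sets flow on bond)
b1 |J3  (closing 0-jn rule on J3)
b2 |I1  (I1 outputs flow p/I1)
b3 |I2  (I2 integral (f out))
b0 |J1  (J1: last free bond brings effort in)
b5 |J2  (only one effort-in slot at J2)

#0 stroke→J1
#1 stroke→J3
#2 stroke→I1
#3 stroke→I2
#4 stroke→Sf1
#5 stroke→J2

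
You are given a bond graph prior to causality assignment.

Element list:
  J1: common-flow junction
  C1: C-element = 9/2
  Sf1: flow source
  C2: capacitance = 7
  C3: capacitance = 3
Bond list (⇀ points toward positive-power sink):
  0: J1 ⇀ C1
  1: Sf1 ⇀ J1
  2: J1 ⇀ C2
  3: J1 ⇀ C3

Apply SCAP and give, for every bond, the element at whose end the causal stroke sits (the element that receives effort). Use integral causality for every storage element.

bond 0 stroke at J1
bond 1 stroke at Sf1
bond 2 stroke at J1
bond 3 stroke at J1

#1 |Sf1  (Sf1: flow source, stroke at near end)
#0 |J1  (J1: bond 1 brought flow, rest push out)
#2 |J1  (J1: bond 1 brought flow, rest push out)
#3 |J1  (1-jn J1 has f-setter on 1)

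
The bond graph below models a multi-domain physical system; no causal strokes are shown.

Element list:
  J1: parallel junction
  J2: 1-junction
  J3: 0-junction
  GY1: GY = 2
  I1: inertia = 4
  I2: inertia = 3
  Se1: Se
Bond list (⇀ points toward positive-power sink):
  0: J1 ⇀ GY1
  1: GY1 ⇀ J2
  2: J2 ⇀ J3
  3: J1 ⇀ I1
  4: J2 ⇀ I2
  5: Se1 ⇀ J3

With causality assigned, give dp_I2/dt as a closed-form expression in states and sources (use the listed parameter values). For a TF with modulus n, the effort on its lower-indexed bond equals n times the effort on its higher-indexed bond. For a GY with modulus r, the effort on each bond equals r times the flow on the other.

bond 5 →J3  (source Se1 imposes e)
bond 2 →J2  (J3: bond 5 brought effort, rest push out)
bond 3 →I1  (I1: I, integral causality)
bond 0 →J1  (only one effort-in slot at J1)
bond 1 →J2  (through GY1, causality inverts; strokes same side of GY1)
bond 4 →I2  (J2 needs exactly one f-in)

dp_I2/dt = -E_Se1 - p_I1/2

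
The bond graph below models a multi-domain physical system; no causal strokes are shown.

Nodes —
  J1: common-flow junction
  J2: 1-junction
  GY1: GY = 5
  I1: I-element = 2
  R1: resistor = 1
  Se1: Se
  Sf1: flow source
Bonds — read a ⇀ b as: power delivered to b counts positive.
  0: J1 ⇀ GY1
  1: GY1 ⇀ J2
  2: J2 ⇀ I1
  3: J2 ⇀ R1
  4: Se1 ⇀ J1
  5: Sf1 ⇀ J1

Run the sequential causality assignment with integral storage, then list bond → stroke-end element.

bond 0 |J1
bond 1 |J2
bond 2 |I1
bond 3 |J2
bond 4 |J1
bond 5 |Sf1

#4 stroke→J1  (Se1 fixes effort; stroke away)
#5 stroke→Sf1  (Sf1 fixes flow; stroke at Sf1)
#0 stroke→J1  (1-jn J1 has f-setter on 5)
#1 stroke→J2  (through GY1, causality inverts; strokes same side of GY1)
#2 stroke→I1  (I1 integral (f out))
#3 stroke→J2  (common-f at J2 fixed by 2)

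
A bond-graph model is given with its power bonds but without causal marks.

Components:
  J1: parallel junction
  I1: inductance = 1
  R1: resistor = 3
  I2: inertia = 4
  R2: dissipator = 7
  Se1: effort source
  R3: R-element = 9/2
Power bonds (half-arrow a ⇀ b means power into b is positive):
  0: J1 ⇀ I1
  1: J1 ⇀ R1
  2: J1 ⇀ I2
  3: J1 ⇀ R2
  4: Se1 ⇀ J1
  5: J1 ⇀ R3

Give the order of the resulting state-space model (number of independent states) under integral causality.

2  (I1, I2 all integral)

b4 |J1  (source Se1 imposes e)
b0 |I1  (J1 effort already set via bond 4)
b1 |R1  (J1 effort already set via bond 4)
b2 |I2  (common-e at J1 fixed by 4)
b3 |R2  (0-jn J1 has e-setter on 4)
b5 |R3  (J1: bond 4 brought effort, rest push out)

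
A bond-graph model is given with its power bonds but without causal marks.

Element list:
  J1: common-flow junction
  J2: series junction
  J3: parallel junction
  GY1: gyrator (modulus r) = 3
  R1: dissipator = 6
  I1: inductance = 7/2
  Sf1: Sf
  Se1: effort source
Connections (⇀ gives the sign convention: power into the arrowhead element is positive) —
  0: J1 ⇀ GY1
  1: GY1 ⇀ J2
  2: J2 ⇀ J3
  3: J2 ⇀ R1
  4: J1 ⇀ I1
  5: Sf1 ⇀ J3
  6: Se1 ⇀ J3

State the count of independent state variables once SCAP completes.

1  (I1 all integral)

#5 |Sf1  (Sf1 fixes flow; stroke at Sf1)
#6 |J3  (Se1: effort source, stroke at far end)
#2 |J2  (common-e at J3 fixed by 6)
#4 |I1  (prefer integral on I1)
#0 |J1  (J1: bond 4 brought flow, rest push out)
#1 |J2  (through GY1, causality inverts; strokes same side of GY1)
#3 |R1  (J2: last free bond brings flow in)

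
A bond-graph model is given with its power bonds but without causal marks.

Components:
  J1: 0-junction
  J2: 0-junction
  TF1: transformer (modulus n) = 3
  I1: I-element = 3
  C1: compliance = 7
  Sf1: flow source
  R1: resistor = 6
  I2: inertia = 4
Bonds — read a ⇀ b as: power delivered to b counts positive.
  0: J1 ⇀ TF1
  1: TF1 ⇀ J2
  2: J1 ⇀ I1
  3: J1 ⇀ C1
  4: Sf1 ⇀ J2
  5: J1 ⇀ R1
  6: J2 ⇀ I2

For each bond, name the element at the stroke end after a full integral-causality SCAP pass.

β4 stroke→Sf1  (source Sf1 imposes f)
β2 stroke→I1  (I1 outputs flow p/I1)
β3 stroke→J1  (C1: C, integral causality)
β0 stroke→TF1  (J1: bond 3 brought effort, rest push out)
β5 stroke→R1  (0-jn J1 has e-setter on 3)
β1 stroke→J2  (TF TF1: opposite of bond 0)
β6 stroke→I2  (0-jn J2 has e-setter on 1)

bond 0 stroke at TF1
bond 1 stroke at J2
bond 2 stroke at I1
bond 3 stroke at J1
bond 4 stroke at Sf1
bond 5 stroke at R1
bond 6 stroke at I2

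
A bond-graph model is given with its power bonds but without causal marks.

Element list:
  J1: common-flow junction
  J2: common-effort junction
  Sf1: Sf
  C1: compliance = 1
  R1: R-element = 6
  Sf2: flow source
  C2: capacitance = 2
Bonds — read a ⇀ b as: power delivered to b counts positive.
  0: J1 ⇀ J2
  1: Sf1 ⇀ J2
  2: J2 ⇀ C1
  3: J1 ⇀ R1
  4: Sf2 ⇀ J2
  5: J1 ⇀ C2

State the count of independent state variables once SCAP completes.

2  (C1, C2 all integral)

bond 1 stroke→Sf1  (Sf1: flow source, stroke at near end)
bond 4 stroke→Sf2  (source Sf2 imposes f)
bond 2 stroke→J2  (C1: C, integral causality)
bond 0 stroke→J1  (J2: bond 2 brought effort, rest push out)
bond 5 stroke→J1  (C2 outputs effort q/C2)
bond 3 stroke→R1  (closing 1-jn rule on J1)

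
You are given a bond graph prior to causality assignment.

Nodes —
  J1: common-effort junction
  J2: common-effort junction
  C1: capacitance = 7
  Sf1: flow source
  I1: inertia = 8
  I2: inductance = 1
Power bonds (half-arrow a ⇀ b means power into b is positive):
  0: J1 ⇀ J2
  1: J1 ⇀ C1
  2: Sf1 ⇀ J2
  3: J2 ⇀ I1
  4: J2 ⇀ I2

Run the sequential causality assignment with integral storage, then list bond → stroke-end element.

#2 stroke→Sf1  (source Sf1 imposes f)
#1 stroke→J1  (prefer integral on C1)
#0 stroke→J2  (J1 effort already set via bond 1)
#3 stroke→I1  (common-e at J2 fixed by 0)
#4 stroke→I2  (0-jn J2 has e-setter on 0)

bond 0 stroke at J2
bond 1 stroke at J1
bond 2 stroke at Sf1
bond 3 stroke at I1
bond 4 stroke at I2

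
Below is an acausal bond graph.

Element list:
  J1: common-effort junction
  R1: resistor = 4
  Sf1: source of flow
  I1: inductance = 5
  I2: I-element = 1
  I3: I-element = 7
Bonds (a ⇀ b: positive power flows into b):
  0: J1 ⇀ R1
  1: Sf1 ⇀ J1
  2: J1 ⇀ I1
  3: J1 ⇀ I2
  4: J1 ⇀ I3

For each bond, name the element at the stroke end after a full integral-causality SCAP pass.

b1 stroke at Sf1  (Sf1: flow source, stroke at near end)
b2 stroke at I1  (I1 integral (f out))
b3 stroke at I2  (prefer integral on I2)
b4 stroke at I3  (I3: I, integral causality)
b0 stroke at J1  (only one effort-in slot at J1)

b0 |J1
b1 |Sf1
b2 |I1
b3 |I2
b4 |I3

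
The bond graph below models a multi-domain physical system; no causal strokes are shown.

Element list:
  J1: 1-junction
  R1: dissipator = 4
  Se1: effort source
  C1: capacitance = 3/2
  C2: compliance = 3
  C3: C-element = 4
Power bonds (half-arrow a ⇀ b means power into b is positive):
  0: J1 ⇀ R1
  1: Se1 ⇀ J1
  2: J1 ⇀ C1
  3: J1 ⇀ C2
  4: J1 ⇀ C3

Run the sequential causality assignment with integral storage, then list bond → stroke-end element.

β1 stroke→J1  (Se1: effort source, stroke at far end)
β2 stroke→J1  (C1 integral (e out))
β3 stroke→J1  (C2 integral (e out))
β4 stroke→J1  (C3 outputs effort q/C3)
β0 stroke→R1  (J1: last free bond brings flow in)

bond 0 stroke at R1
bond 1 stroke at J1
bond 2 stroke at J1
bond 3 stroke at J1
bond 4 stroke at J1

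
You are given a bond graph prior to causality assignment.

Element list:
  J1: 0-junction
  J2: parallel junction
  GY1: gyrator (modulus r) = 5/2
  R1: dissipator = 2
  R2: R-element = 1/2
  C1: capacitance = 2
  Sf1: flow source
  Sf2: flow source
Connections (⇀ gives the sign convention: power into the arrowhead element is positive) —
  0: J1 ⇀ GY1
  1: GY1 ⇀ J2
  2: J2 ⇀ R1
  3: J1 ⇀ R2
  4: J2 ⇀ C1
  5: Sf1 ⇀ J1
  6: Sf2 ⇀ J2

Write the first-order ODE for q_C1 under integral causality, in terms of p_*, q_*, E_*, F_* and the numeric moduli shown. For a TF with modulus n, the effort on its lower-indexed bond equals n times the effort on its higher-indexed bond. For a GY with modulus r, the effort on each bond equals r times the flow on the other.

β5 stroke at Sf1  (Sf1 (Sf) sets flow on bond)
β6 stroke at Sf2  (Sf2 (Sf) sets flow on bond)
β4 stroke at J2  (C1 integral (e out))
β1 stroke at GY1  (J2: bond 4 brought effort, rest push out)
β2 stroke at R1  (J2 effort already set via bond 4)
β0 stroke at GY1  (through GY1, causality inverts; strokes same side of GY1)
β3 stroke at J1  (J1: last free bond brings effort in)

dq_C1/dt = F_Sf1/5 + F_Sf2 - 29*q_C1/100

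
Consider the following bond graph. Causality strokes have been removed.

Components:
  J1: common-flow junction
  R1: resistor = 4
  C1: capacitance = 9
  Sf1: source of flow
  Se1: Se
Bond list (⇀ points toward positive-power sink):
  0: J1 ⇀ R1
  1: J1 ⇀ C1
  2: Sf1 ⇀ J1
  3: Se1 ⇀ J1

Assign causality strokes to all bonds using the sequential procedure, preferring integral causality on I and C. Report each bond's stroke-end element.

β0 stroke at J1
β1 stroke at J1
β2 stroke at Sf1
β3 stroke at J1

bond 2 stroke at Sf1  (source Sf1 imposes f)
bond 3 stroke at J1  (Se1: effort source, stroke at far end)
bond 0 stroke at J1  (1-jn J1 has f-setter on 2)
bond 1 stroke at J1  (J1: bond 2 brought flow, rest push out)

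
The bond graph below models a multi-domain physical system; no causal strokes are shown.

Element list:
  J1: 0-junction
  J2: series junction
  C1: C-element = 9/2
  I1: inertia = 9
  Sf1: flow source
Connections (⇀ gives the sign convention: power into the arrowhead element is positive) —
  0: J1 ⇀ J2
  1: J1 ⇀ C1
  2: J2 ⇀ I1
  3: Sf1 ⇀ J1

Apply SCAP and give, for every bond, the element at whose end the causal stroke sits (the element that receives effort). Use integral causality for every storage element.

bond 3 |Sf1  (Sf1 (Sf) sets flow on bond)
bond 1 |J1  (C1 integral (e out))
bond 0 |J2  (0-jn J1 has e-setter on 1)
bond 2 |I1  (only one flow-in slot at J2)

b0 →J2
b1 →J1
b2 →I1
b3 →Sf1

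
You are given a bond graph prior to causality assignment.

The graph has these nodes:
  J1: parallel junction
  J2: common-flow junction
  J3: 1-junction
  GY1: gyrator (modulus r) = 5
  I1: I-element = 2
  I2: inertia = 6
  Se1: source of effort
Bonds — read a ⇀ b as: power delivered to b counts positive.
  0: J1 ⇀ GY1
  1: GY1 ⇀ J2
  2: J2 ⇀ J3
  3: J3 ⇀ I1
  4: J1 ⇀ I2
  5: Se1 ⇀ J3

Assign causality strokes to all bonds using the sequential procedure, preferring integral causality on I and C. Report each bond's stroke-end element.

#0 stroke at J1
#1 stroke at J2
#2 stroke at J3
#3 stroke at I1
#4 stroke at I2
#5 stroke at J3

β5 →J3  (Se1 fixes effort; stroke away)
β3 →I1  (I1: I, integral causality)
β2 →J3  (J3 flow already set via bond 3)
β1 →J2  (J2 flow already set via bond 2)
β0 →J1  (GY1 both-in/both-out from 1)
β4 →I2  (J1: bond 0 brought effort, rest push out)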